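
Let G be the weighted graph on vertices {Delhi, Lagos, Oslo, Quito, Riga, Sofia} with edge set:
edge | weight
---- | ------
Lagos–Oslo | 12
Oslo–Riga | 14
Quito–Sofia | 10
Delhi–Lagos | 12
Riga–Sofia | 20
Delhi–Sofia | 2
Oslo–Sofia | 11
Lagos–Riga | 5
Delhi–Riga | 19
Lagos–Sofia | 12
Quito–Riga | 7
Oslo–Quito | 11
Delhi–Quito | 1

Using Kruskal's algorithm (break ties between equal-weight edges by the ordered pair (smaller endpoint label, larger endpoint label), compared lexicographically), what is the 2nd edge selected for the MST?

Delhi-Sofia

Kruskal: consider edges lightest-first.
Delhi–Quito (1): add — endpoints in different components.
Delhi–Sofia (2): add — endpoints in different components.
Lagos–Riga (5): add — endpoints in different components.
Quito–Riga (7): add — endpoints in different components.
Quito–Sofia (10): skip — Quito and Sofia already connected.
Oslo–Quito (11): add — endpoints in different components.
The 2nd edge added is Delhi–Sofia.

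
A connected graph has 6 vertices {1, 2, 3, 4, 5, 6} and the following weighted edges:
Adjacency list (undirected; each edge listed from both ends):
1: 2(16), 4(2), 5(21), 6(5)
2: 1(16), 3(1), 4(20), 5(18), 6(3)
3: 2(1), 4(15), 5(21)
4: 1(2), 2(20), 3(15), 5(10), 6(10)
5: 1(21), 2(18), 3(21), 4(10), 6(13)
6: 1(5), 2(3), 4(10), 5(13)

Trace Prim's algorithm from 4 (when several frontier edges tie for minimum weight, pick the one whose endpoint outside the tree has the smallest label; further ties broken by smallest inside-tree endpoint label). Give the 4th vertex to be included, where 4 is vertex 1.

Grow the tree from 4 using Prim:
Step 1: frontier [1–4 2, 4–5 10, 4–6 10, 3–4 15, 2–4 20] → take 1–4 (2); add 1.
Step 2: frontier [1–6 5, 1–2 16, 1–5 21, 4–5 10, 4–6 10, 3–4 15, 2–4 20] → take 1–6 (5); add 6.
Step 3: frontier [1–2 16, 1–5 21, 4–5 10, 3–4 15, 2–4 20, 2–6 3, 5–6 13] → take 2–6 (3); add 2.
Step 4: frontier [1–5 21, 2–3 1, 2–5 18, 4–5 10, 3–4 15, 5–6 13] → take 2–3 (1); add 3.
Step 5: frontier [1–5 21, 2–5 18, 3–5 21, 4–5 10, 5–6 13] → take 4–5 (10); add 5.
Vertex order: 4, 1, 6, 2, 3, 5. The 4th vertex is 2.

2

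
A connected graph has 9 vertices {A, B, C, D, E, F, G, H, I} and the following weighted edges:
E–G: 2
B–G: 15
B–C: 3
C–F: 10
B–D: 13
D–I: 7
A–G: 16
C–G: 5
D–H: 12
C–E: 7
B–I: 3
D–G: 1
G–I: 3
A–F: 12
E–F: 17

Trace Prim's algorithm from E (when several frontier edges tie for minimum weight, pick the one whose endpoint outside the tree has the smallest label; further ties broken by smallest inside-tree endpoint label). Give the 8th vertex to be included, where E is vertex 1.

Prim, starting at E.
Step 1: cheapest edge leaving the tree is E–G (2); add G.
Step 2: cheapest edge leaving the tree is D–G (1); add D.
Step 3: cheapest edge leaving the tree is G–I (3); add I.
Step 4: cheapest edge leaving the tree is B–I (3); add B.
Step 5: cheapest edge leaving the tree is B–C (3); add C.
Step 6: cheapest edge leaving the tree is C–F (10); add F.
Step 7: cheapest edge leaving the tree is A–F (12); add A.
Step 8: cheapest edge leaving the tree is D–H (12); add H.
Vertex order: E, G, D, I, B, C, F, A, H. The 8th vertex is A.

A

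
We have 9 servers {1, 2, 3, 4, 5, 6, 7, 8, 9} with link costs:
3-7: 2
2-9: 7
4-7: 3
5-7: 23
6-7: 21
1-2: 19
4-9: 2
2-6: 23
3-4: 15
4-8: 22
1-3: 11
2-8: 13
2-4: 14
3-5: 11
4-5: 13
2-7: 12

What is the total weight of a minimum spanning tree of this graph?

Sort edges by weight, then run Kruskal:
3-7 (2): add — endpoints in different components.
4-9 (2): add — endpoints in different components.
4-7 (3): add — endpoints in different components.
2-9 (7): add — endpoints in different components.
1-3 (11): add — endpoints in different components.
3-5 (11): add — endpoints in different components.
2-7 (12): skip — 2 and 7 already connected.
2-8 (13): add — endpoints in different components.
4-5 (13): skip — 4 and 5 already connected.
2-4 (14): skip — 2 and 4 already connected.
3-4 (15): skip — 3 and 4 already connected.
1-2 (19): skip — 1 and 2 already connected.
6-7 (21): add — endpoints in different components.
MST edges: 3-7, 4-9, 4-7, 2-9, 1-3, 3-5, 2-8, 6-7; total weight 2+2+3+7+11+11+13+21 = 70.

70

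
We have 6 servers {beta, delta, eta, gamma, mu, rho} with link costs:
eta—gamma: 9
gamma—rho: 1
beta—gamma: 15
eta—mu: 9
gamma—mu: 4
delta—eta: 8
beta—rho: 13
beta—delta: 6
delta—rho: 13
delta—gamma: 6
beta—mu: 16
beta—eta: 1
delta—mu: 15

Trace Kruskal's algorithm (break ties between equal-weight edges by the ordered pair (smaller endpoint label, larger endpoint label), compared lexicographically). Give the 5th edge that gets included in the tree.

delta-gamma

Sort edges by weight, then run Kruskal:
beta—eta (1): add. Components now {beta,eta} {gamma} {delta} {mu} {rho}
gamma—rho (1): add. Components now {beta,eta} {gamma,rho} {delta} {mu}
gamma—mu (4): add. Components now {beta,eta} {gamma,mu,rho} {delta}
beta—delta (6): add. Components now {beta,delta,eta} {gamma,mu,rho}
delta—gamma (6): add. Components now {beta,delta,eta,gamma,mu,rho}
The 5th edge added is delta—gamma.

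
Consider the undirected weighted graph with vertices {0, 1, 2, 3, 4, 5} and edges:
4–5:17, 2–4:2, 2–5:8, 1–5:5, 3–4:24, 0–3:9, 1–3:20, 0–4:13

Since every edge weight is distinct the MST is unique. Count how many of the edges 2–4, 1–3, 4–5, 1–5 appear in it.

2

Kruskal's algorithm — process edges by increasing weight (ties by edge label):
2–4 (2): add. Components now {0} {1} {2,4} {3} {5}
1–5 (5): add. Components now {0} {1,5} {2,4} {3}
2–5 (8): add. Components now {0} {1,2,4,5} {3}
0–3 (9): add. Components now {0,3} {1,2,4,5}
0–4 (13): add. Components now {0,1,2,3,4,5}
MST edge set: {2–4, 1–5, 2–5, 0–3, 0–4}.
Of the listed edges, {2–4, 1–5} are in the MST → 2.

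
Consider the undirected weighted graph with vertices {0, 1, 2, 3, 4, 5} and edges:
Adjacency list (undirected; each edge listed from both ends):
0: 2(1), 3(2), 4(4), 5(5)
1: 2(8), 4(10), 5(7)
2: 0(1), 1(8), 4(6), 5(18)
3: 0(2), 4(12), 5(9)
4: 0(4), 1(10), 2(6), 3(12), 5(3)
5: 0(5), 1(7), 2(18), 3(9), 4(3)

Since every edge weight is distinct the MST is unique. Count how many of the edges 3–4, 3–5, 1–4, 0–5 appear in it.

Kruskal's algorithm — process edges by increasing weight (ties by edge label):
0–2 (1): add. Components now {0,2} {1} {3} {4} {5}
0–3 (2): add. Components now {0,2,3} {1} {4} {5}
4–5 (3): add. Components now {0,2,3} {1} {4,5}
0–4 (4): add. Components now {0,2,3,4,5} {1}
0–5 (5): skip — 0 and 5 already connected.
2–4 (6): skip — 2 and 4 already connected.
1–5 (7): add. Components now {0,1,2,3,4,5}
MST edge set: {0–2, 0–3, 4–5, 0–4, 1–5}.
Of the listed edges, {} are in the MST → 0.

0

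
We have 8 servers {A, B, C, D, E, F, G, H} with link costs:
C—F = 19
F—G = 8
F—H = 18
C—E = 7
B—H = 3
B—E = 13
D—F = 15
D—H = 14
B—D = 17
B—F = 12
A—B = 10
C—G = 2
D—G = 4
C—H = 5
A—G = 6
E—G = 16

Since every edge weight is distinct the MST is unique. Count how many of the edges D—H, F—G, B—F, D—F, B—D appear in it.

Sort edges by weight, then run Kruskal:
C—G (2): add — endpoints in different components.
B—H (3): add — endpoints in different components.
D—G (4): add — endpoints in different components.
C—H (5): add — endpoints in different components.
A—G (6): add — endpoints in different components.
C—E (7): add — endpoints in different components.
F—G (8): add — endpoints in different components.
MST edge set: {C—G, B—H, D—G, C—H, A—G, C—E, F—G}.
Of the listed edges, {F—G} are in the MST → 1.

1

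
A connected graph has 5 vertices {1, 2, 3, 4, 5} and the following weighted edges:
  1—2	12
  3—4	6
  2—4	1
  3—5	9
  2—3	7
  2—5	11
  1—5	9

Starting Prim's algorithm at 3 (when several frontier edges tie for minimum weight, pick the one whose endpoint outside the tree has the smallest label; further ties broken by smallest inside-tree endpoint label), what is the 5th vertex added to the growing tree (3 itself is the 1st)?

1

Prim's algorithm from 3:
Step 1: frontier [3—4 6, 2—3 7, 3—5 9] → take 3—4 (6); add 4.
Step 2: frontier [2—3 7, 3—5 9, 2—4 1] → take 2—4 (1); add 2.
Step 3: frontier [2—5 11, 1—2 12, 3—5 9] → take 3—5 (9); add 5.
Step 4: frontier [1—2 12, 1—5 9] → take 1—5 (9); add 1.
Vertex order: 3, 4, 2, 5, 1. The 5th vertex is 1.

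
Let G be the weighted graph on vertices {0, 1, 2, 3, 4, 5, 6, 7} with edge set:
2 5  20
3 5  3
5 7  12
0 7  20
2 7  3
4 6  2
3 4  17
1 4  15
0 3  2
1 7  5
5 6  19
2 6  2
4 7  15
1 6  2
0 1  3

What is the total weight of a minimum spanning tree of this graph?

Prim's algorithm from 4:
Step 1: cheapest edge leaving the tree is 4 6 (2); add 6.
Step 2: cheapest edge leaving the tree is 1 6 (2); add 1.
Step 3: cheapest edge leaving the tree is 2 6 (2); add 2.
Step 4: cheapest edge leaving the tree is 0 1 (3); add 0.
Step 5: cheapest edge leaving the tree is 0 3 (2); add 3.
Step 6: cheapest edge leaving the tree is 3 5 (3); add 5.
Step 7: cheapest edge leaving the tree is 2 7 (3); add 7.
MST edges: 4 6, 1 6, 2 6, 0 1, 0 3, 3 5, 2 7; total weight 2+2+2+3+2+3+3 = 17.

17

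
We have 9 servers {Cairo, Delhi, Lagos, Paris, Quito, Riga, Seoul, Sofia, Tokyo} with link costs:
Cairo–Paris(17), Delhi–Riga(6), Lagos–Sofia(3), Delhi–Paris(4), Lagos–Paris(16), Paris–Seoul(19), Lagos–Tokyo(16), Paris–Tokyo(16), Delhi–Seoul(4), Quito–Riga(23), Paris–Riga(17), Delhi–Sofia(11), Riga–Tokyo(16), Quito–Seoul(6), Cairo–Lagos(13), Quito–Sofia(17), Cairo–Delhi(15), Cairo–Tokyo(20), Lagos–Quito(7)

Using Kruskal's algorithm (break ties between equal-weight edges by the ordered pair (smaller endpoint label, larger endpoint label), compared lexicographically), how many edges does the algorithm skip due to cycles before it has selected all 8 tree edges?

Kruskal's algorithm — process edges by increasing weight (ties by edge label):
Lagos–Sofia (3): add — endpoints in different components.
Delhi–Paris (4): add — endpoints in different components.
Delhi–Seoul (4): add — endpoints in different components.
Delhi–Riga (6): add — endpoints in different components.
Quito–Seoul (6): add — endpoints in different components.
Lagos–Quito (7): add — endpoints in different components.
Delhi–Sofia (11): skip — Sofia and Delhi already connected.
Cairo–Lagos (13): add — endpoints in different components.
Cairo–Delhi (15): skip — Cairo and Delhi already connected.
Lagos–Paris (16): skip — Lagos and Paris already connected.
Lagos–Tokyo (16): add — endpoints in different components.
Edges rejected before the tree was complete: 3.

3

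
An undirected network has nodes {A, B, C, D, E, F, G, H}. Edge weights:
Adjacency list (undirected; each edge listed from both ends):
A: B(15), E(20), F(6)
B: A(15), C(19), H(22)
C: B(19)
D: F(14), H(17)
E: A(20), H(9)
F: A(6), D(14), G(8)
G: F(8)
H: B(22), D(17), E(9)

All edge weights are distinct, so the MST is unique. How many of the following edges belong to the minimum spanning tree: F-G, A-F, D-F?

3

Sort edges by weight, then run Kruskal:
A-F (6): add — endpoints in different components.
F-G (8): add — endpoints in different components.
E-H (9): add — endpoints in different components.
D-F (14): add — endpoints in different components.
A-B (15): add — endpoints in different components.
D-H (17): add — endpoints in different components.
B-C (19): add — endpoints in different components.
MST edge set: {A-F, F-G, E-H, D-F, A-B, D-H, B-C}.
Of the listed edges, {F-G, A-F, D-F} are in the MST → 3.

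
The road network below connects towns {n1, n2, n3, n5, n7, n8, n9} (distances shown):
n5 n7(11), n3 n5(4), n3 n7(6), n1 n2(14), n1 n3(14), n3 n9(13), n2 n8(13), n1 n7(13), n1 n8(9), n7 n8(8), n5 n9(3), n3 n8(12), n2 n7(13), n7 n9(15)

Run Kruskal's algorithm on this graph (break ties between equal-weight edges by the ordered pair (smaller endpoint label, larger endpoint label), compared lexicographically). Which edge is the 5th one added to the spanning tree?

Kruskal's algorithm — process edges by increasing weight (ties by edge label):
n5 n9 (3): add — endpoints in different components.
n3 n5 (4): add — endpoints in different components.
n3 n7 (6): add — endpoints in different components.
n7 n8 (8): add — endpoints in different components.
n1 n8 (9): add — endpoints in different components.
n5 n7 (11): skip — n7 and n5 already connected.
n3 n8 (12): skip — n3 and n8 already connected.
n1 n7 (13): skip — n1 and n7 already connected.
n2 n7 (13): add — endpoints in different components.
The 5th edge added is n1 n8.

n1-n8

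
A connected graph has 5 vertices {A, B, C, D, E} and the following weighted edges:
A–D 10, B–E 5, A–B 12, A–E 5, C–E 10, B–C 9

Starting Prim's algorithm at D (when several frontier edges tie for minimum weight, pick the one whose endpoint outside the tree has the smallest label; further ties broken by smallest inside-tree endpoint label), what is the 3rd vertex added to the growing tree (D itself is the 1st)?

E

Grow the tree from D using Prim:
Step 1: frontier [A–D 10] → take A–D (10); add A.
Step 2: frontier [A–E 5, A–B 12] → take A–E (5); add E.
Step 3: frontier [A–B 12, B–E 5, C–E 10] → take B–E (5); add B.
Step 4: frontier [B–C 9, C–E 10] → take B–C (9); add C.
Vertex order: D, A, E, B, C. The 3rd vertex is E.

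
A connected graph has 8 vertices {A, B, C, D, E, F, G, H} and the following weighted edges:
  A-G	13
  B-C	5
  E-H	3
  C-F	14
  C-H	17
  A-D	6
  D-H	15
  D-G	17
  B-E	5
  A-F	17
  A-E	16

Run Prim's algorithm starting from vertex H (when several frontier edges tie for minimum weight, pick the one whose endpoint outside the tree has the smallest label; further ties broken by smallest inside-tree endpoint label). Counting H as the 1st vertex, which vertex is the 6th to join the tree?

D

Grow the tree from H using Prim:
Step 1: cheapest edge leaving the tree is E-H (3); add E.
Step 2: cheapest edge leaving the tree is B-E (5); add B.
Step 3: cheapest edge leaving the tree is B-C (5); add C.
Step 4: cheapest edge leaving the tree is C-F (14); add F.
Step 5: cheapest edge leaving the tree is D-H (15); add D.
Step 6: cheapest edge leaving the tree is A-D (6); add A.
Step 7: cheapest edge leaving the tree is A-G (13); add G.
Vertex order: H, E, B, C, F, D, A, G. The 6th vertex is D.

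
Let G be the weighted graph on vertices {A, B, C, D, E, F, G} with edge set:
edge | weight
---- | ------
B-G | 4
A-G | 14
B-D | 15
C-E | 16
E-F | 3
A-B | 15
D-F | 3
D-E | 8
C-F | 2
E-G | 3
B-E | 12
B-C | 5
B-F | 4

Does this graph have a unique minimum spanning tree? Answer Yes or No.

Kruskal: consider edges lightest-first.
C-F (2): add. Components now {A} {B} {C,F} {D} {E} {G}
D-F (3): add. Components now {A} {B} {C,D,F} {E} {G}
E-F (3): add. Components now {A} {B} {C,D,E,F} {G}
E-G (3): add. Components now {A} {B} {C,D,E,F,G}
B-F (4): add. Components now {A} {B,C,D,E,F,G}
B-G (4): skip — B and G already connected.
B-C (5): skip — B and C already connected.
D-E (8): skip — D and E already connected.
B-E (12): skip — B and E already connected.
A-G (14): add. Components now {A,B,C,D,E,F,G}
Non-tree edge B-G has weight 4, equal to the heaviest edge on its tree cycle — swapping gives another MST of the same weight. Not unique.

No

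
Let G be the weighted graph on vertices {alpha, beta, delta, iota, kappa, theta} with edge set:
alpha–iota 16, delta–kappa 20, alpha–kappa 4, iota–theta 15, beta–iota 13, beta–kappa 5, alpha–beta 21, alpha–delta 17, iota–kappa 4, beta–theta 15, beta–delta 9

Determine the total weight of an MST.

37

Prim, starting at alpha.
Step 1: cheapest edge leaving the tree is alpha–kappa (4); add kappa.
Step 2: cheapest edge leaving the tree is iota–kappa (4); add iota.
Step 3: cheapest edge leaving the tree is beta–kappa (5); add beta.
Step 4: cheapest edge leaving the tree is beta–delta (9); add delta.
Step 5: cheapest edge leaving the tree is beta–theta (15); add theta.
MST edges: alpha–kappa, iota–kappa, beta–kappa, beta–delta, beta–theta; total weight 4+4+5+9+15 = 37.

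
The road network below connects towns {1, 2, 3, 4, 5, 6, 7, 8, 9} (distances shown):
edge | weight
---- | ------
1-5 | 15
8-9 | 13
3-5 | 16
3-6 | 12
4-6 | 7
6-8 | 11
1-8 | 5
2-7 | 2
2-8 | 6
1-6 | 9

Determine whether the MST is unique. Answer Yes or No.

Sort edges by weight, then run Kruskal:
2-7 (2): add — endpoints in different components.
1-8 (5): add — endpoints in different components.
2-8 (6): add — endpoints in different components.
4-6 (7): add — endpoints in different components.
1-6 (9): add — endpoints in different components.
6-8 (11): skip — 6 and 8 already connected.
3-6 (12): add — endpoints in different components.
8-9 (13): add — endpoints in different components.
1-5 (15): add — endpoints in different components.
Every non-tree edge has weight strictly greater than the heaviest edge on the tree path between its endpoints, so the MST is unique.

Yes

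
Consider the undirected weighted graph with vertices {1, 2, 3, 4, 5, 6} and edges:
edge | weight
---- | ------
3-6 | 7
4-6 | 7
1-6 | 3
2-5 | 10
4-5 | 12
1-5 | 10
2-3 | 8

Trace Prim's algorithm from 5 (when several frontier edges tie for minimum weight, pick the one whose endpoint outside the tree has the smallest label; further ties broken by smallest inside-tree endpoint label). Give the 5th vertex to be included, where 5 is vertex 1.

Prim, starting at 5.
Step 1: frontier [1-5 10, 2-5 10, 4-5 12] → take 1-5 (10); add 1.
Step 2: frontier [1-6 3, 2-5 10, 4-5 12] → take 1-6 (3); add 6.
Step 3: frontier [2-5 10, 4-5 12, 3-6 7, 4-6 7] → take 3-6 (7); add 3.
Step 4: frontier [2-3 8, 2-5 10, 4-5 12, 4-6 7] → take 4-6 (7); add 4.
Step 5: frontier [2-3 8, 2-5 10] → take 2-3 (8); add 2.
Vertex order: 5, 1, 6, 3, 4, 2. The 5th vertex is 4.

4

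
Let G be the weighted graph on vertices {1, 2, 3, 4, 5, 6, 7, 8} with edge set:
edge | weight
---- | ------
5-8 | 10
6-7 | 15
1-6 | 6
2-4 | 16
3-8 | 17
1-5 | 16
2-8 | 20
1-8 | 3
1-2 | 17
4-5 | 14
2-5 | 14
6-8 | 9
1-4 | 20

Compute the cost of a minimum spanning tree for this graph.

Prim, starting at 2.
Step 1: cheapest edge leaving the tree is 2-5 (14); add 5.
Step 2: cheapest edge leaving the tree is 5-8 (10); add 8.
Step 3: cheapest edge leaving the tree is 1-8 (3); add 1.
Step 4: cheapest edge leaving the tree is 1-6 (6); add 6.
Step 5: cheapest edge leaving the tree is 4-5 (14); add 4.
Step 6: cheapest edge leaving the tree is 6-7 (15); add 7.
Step 7: cheapest edge leaving the tree is 3-8 (17); add 3.
MST edges: 2-5, 5-8, 1-8, 1-6, 4-5, 6-7, 3-8; total weight 14+10+3+6+14+15+17 = 79.

79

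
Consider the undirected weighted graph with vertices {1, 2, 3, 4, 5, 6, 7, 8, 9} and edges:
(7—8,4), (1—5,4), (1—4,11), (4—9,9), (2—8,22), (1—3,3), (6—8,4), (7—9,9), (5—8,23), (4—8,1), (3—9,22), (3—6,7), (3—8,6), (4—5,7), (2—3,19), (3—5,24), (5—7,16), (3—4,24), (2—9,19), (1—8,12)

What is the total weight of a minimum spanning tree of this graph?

50

Grow the tree from 8 using Prim:
Step 1: cheapest edge leaving the tree is 4—8 (1); add 4.
Step 2: cheapest edge leaving the tree is 6—8 (4); add 6.
Step 3: cheapest edge leaving the tree is 7—8 (4); add 7.
Step 4: cheapest edge leaving the tree is 3—8 (6); add 3.
Step 5: cheapest edge leaving the tree is 1—3 (3); add 1.
Step 6: cheapest edge leaving the tree is 1—5 (4); add 5.
Step 7: cheapest edge leaving the tree is 4—9 (9); add 9.
Step 8: cheapest edge leaving the tree is 2—3 (19); add 2.
MST edges: 4—8, 6—8, 7—8, 3—8, 1—3, 1—5, 4—9, 2—3; total weight 1+4+4+6+3+4+9+19 = 50.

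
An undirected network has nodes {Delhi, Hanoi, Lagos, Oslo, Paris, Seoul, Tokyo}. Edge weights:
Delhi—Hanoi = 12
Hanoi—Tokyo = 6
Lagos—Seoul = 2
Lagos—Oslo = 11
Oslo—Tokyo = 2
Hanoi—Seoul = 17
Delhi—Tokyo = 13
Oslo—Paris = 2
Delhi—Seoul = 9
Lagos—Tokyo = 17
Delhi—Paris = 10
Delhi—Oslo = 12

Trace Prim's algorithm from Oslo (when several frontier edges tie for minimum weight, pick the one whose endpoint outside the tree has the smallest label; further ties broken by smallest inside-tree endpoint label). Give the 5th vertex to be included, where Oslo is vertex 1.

Delhi

Prim's algorithm from Oslo:
Step 1: frontier [Oslo—Paris 2, Oslo—Tokyo 2, Lagos—Oslo 11, Delhi—Oslo 12] → take Oslo—Paris (2); add Paris.
Step 2: frontier [Oslo—Tokyo 2, Lagos—Oslo 11, Delhi—Oslo 12, Delhi—Paris 10] → take Oslo—Tokyo (2); add Tokyo.
Step 3: frontier [Lagos—Oslo 11, Delhi—Oslo 12, Delhi—Paris 10, Hanoi—Tokyo 6, Delhi—Tokyo 13, Lagos—Tokyo 17] → take Hanoi—Tokyo (6); add Hanoi.
Step 4: frontier [Delhi—Hanoi 12, Hanoi—Seoul 17, Lagos—Oslo 11, Delhi—Oslo 12, Delhi—Paris 10, Delhi—Tokyo 13, Lagos—Tokyo 17] → take Delhi—Paris (10); add Delhi.
Step 5: frontier [Delhi—Seoul 9, Hanoi—Seoul 17, Lagos—Oslo 11, Lagos—Tokyo 17] → take Delhi—Seoul (9); add Seoul.
Step 6: frontier [Lagos—Oslo 11, Lagos—Seoul 2, Lagos—Tokyo 17] → take Lagos—Seoul (2); add Lagos.
Vertex order: Oslo, Paris, Tokyo, Hanoi, Delhi, Seoul, Lagos. The 5th vertex is Delhi.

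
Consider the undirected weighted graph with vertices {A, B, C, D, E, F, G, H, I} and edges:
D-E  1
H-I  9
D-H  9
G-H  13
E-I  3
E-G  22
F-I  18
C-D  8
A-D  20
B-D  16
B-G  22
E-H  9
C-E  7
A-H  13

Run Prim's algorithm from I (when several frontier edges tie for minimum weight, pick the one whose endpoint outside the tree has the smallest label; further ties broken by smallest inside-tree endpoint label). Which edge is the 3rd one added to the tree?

Prim's algorithm from I:
Step 1: cheapest edge leaving the tree is E-I (3); add E.
Step 2: cheapest edge leaving the tree is D-E (1); add D.
Step 3: cheapest edge leaving the tree is C-E (7); add C.
Step 4: cheapest edge leaving the tree is D-H (9); add H.
Step 5: cheapest edge leaving the tree is A-H (13); add A.
Step 6: cheapest edge leaving the tree is G-H (13); add G.
Step 7: cheapest edge leaving the tree is B-D (16); add B.
Step 8: cheapest edge leaving the tree is F-I (18); add F.
The 3rd edge added is C-E.

C-E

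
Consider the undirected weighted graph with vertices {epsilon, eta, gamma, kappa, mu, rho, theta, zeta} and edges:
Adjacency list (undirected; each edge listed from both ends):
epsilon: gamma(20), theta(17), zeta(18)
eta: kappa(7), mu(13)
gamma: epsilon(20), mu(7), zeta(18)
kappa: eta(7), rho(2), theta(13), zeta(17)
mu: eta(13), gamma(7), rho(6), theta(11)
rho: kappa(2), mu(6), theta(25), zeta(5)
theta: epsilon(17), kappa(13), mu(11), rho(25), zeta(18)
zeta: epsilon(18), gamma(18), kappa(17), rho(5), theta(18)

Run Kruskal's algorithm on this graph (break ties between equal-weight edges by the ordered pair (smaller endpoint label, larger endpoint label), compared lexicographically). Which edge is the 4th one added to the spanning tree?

eta-kappa

Kruskal: consider edges lightest-first.
kappa—rho (2): add — endpoints in different components.
rho—zeta (5): add — endpoints in different components.
mu—rho (6): add — endpoints in different components.
eta—kappa (7): add — endpoints in different components.
gamma—mu (7): add — endpoints in different components.
mu—theta (11): add — endpoints in different components.
eta—mu (13): skip — eta and mu already connected.
kappa—theta (13): skip — theta and kappa already connected.
epsilon—theta (17): add — endpoints in different components.
The 4th edge added is eta—kappa.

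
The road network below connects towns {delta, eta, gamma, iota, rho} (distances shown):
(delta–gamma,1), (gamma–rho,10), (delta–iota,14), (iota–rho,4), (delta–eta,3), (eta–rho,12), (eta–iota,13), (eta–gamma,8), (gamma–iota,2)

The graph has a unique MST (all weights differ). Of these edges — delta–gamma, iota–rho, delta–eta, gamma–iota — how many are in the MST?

Sort edges by weight, then run Kruskal:
delta–gamma (1): add — endpoints in different components.
gamma–iota (2): add — endpoints in different components.
delta–eta (3): add — endpoints in different components.
iota–rho (4): add — endpoints in different components.
MST edge set: {delta–gamma, gamma–iota, delta–eta, iota–rho}.
Of the listed edges, {delta–gamma, iota–rho, delta–eta, gamma–iota} are in the MST → 4.

4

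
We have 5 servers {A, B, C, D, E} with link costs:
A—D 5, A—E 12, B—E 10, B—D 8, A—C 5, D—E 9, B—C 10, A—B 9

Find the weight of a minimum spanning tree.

Kruskal's algorithm — process edges by increasing weight (ties by edge label):
A—C (5): add. Components now {A,C} {B} {D} {E}
A—D (5): add. Components now {A,C,D} {B} {E}
B—D (8): add. Components now {A,B,C,D} {E}
A—B (9): skip — A and B already connected.
D—E (9): add. Components now {A,B,C,D,E}
MST edges: A—C, A—D, B—D, D—E; total weight 5+5+8+9 = 27.

27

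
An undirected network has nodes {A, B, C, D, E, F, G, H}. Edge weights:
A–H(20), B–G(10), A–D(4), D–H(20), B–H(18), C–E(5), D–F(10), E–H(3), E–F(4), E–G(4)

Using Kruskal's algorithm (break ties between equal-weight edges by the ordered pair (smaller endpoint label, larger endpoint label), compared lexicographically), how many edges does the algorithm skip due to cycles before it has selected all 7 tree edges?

Kruskal: consider edges lightest-first.
E–H (3): add — endpoints in different components.
A–D (4): add — endpoints in different components.
E–F (4): add — endpoints in different components.
E–G (4): add — endpoints in different components.
C–E (5): add — endpoints in different components.
B–G (10): add — endpoints in different components.
D–F (10): add — endpoints in different components.
Edges rejected before the tree was complete: 0.

0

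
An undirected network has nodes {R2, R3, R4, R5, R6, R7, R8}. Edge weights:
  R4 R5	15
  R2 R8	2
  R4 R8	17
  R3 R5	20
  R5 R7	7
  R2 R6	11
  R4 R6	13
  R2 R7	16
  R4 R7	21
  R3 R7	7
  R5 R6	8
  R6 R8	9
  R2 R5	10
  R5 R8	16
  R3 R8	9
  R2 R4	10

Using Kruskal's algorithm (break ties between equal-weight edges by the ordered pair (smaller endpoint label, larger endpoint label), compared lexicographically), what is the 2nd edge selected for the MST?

R3-R7

Kruskal's algorithm — process edges by increasing weight (ties by edge label):
R2 R8 (2): add — endpoints in different components.
R3 R7 (7): add — endpoints in different components.
R5 R7 (7): add — endpoints in different components.
R5 R6 (8): add — endpoints in different components.
R3 R8 (9): add — endpoints in different components.
R6 R8 (9): skip — R8 and R6 already connected.
R2 R4 (10): add — endpoints in different components.
The 2nd edge added is R3 R7.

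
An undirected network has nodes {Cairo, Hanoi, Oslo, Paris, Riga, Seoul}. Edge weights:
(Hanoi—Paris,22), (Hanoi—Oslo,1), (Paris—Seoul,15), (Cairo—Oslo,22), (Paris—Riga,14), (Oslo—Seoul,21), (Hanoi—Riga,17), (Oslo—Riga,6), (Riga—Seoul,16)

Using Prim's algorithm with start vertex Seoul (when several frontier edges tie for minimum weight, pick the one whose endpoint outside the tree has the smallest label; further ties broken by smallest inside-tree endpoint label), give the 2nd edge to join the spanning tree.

Paris-Riga

Grow the tree from Seoul using Prim:
Step 1: cheapest edge leaving the tree is Paris—Seoul (15); add Paris.
Step 2: cheapest edge leaving the tree is Paris—Riga (14); add Riga.
Step 3: cheapest edge leaving the tree is Oslo—Riga (6); add Oslo.
Step 4: cheapest edge leaving the tree is Hanoi—Oslo (1); add Hanoi.
Step 5: cheapest edge leaving the tree is Cairo—Oslo (22); add Cairo.
The 2nd edge added is Paris—Riga.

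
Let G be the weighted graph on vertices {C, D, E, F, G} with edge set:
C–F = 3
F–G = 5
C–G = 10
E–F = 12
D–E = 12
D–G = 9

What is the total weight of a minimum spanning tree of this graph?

Grow the tree from E using Prim:
Step 1: cheapest edge leaving the tree is D–E (12); add D.
Step 2: cheapest edge leaving the tree is D–G (9); add G.
Step 3: cheapest edge leaving the tree is F–G (5); add F.
Step 4: cheapest edge leaving the tree is C–F (3); add C.
MST edges: D–E, D–G, F–G, C–F; total weight 12+9+5+3 = 29.

29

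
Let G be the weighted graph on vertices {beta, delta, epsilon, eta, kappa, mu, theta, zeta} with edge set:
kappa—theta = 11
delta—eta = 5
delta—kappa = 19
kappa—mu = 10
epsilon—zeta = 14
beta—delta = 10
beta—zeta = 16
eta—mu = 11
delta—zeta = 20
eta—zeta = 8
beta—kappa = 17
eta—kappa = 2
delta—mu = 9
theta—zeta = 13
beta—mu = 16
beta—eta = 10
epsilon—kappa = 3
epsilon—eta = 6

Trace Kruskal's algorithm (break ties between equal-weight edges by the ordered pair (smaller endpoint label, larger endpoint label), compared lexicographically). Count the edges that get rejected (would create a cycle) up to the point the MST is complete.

4

Sort edges by weight, then run Kruskal:
eta—kappa (2): add — endpoints in different components.
epsilon—kappa (3): add — endpoints in different components.
delta—eta (5): add — endpoints in different components.
epsilon—eta (6): skip — eta and epsilon already connected.
eta—zeta (8): add — endpoints in different components.
delta—mu (9): add — endpoints in different components.
beta—delta (10): add — endpoints in different components.
beta—eta (10): skip — eta and beta already connected.
kappa—mu (10): skip — mu and kappa already connected.
eta—mu (11): skip — mu and eta already connected.
kappa—theta (11): add — endpoints in different components.
Edges rejected before the tree was complete: 4.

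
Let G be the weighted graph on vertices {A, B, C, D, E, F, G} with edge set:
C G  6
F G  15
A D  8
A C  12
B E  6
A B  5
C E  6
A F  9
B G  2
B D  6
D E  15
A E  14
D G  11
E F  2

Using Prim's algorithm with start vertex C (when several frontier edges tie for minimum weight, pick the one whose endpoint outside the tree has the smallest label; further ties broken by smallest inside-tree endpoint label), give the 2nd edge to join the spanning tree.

Grow the tree from C using Prim:
Step 1: frontier [C E 6, C G 6, A C 12] → take C E (6); add E.
Step 2: frontier [C G 6, A C 12, E F 2, B E 6, A E 14, D E 15] → take E F (2); add F.
Step 3: frontier [C G 6, A C 12, B E 6, A E 14, D E 15, A F 9, F G 15] → take B E (6); add B.
Step 4: frontier [B G 2, A B 5, B D 6, C G 6, A C 12, A E 14, D E 15, A F 9, F G 15] → take B G (2); add G.
Step 5: frontier [A B 5, B D 6, A C 12, A E 14, D E 15, A F 9, D G 11] → take A B (5); add A.
Step 6: frontier [A D 8, B D 6, D E 15, D G 11] → take B D (6); add D.
The 2nd edge added is E F.

E-F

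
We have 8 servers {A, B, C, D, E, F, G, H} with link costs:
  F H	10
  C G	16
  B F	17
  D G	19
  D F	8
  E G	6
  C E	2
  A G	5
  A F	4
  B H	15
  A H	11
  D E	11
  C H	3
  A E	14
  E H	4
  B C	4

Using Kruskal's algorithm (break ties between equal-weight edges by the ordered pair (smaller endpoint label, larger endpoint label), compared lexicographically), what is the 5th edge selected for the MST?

Kruskal's algorithm — process edges by increasing weight (ties by edge label):
C E (2): add — endpoints in different components.
C H (3): add — endpoints in different components.
A F (4): add — endpoints in different components.
B C (4): add — endpoints in different components.
E H (4): skip — E and H already connected.
A G (5): add — endpoints in different components.
E G (6): add — endpoints in different components.
D F (8): add — endpoints in different components.
The 5th edge added is A G.

A-G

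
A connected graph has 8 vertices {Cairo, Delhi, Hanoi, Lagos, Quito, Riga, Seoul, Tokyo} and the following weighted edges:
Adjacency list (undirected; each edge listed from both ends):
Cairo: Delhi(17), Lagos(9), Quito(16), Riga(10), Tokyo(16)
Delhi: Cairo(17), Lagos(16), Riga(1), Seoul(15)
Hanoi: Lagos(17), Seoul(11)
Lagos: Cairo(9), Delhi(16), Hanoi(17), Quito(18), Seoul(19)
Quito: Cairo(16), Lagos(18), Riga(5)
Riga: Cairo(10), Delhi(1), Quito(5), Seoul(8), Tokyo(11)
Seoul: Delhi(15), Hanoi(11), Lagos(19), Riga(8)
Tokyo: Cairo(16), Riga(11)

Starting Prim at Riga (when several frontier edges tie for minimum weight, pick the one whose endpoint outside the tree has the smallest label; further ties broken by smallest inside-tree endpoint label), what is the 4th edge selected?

Cairo-Riga

Prim's algorithm from Riga:
Step 1: cheapest edge leaving the tree is Delhi-Riga (1); add Delhi.
Step 2: cheapest edge leaving the tree is Quito-Riga (5); add Quito.
Step 3: cheapest edge leaving the tree is Riga-Seoul (8); add Seoul.
Step 4: cheapest edge leaving the tree is Cairo-Riga (10); add Cairo.
Step 5: cheapest edge leaving the tree is Cairo-Lagos (9); add Lagos.
Step 6: cheapest edge leaving the tree is Hanoi-Seoul (11); add Hanoi.
Step 7: cheapest edge leaving the tree is Riga-Tokyo (11); add Tokyo.
The 4th edge added is Cairo-Riga.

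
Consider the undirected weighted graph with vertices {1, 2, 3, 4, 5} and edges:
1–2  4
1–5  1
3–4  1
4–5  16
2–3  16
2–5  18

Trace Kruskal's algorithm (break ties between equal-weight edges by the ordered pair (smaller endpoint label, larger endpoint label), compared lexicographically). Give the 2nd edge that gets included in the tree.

Kruskal's algorithm — process edges by increasing weight (ties by edge label):
1–5 (1): add — endpoints in different components.
3–4 (1): add — endpoints in different components.
1–2 (4): add — endpoints in different components.
2–3 (16): add — endpoints in different components.
The 2nd edge added is 3–4.

3-4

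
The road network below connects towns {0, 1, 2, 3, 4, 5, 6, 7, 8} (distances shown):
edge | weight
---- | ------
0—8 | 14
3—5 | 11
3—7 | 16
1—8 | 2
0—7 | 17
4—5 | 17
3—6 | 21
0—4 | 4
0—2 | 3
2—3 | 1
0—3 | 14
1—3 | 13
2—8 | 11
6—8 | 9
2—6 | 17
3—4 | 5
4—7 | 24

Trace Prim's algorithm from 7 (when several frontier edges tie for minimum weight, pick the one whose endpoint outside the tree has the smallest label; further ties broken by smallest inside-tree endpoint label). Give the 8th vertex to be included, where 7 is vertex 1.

1

Prim, starting at 7.
Step 1: cheapest edge leaving the tree is 3—7 (16); add 3.
Step 2: cheapest edge leaving the tree is 2—3 (1); add 2.
Step 3: cheapest edge leaving the tree is 0—2 (3); add 0.
Step 4: cheapest edge leaving the tree is 0—4 (4); add 4.
Step 5: cheapest edge leaving the tree is 3—5 (11); add 5.
Step 6: cheapest edge leaving the tree is 2—8 (11); add 8.
Step 7: cheapest edge leaving the tree is 1—8 (2); add 1.
Step 8: cheapest edge leaving the tree is 6—8 (9); add 6.
Vertex order: 7, 3, 2, 0, 4, 5, 8, 1, 6. The 8th vertex is 1.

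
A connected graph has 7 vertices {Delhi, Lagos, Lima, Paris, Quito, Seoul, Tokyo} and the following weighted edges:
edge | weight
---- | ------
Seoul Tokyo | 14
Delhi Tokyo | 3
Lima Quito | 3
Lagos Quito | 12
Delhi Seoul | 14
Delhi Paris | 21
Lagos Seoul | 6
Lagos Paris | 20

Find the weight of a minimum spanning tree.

58

Sort edges by weight, then run Kruskal:
Delhi Tokyo (3): add — endpoints in different components.
Lima Quito (3): add — endpoints in different components.
Lagos Seoul (6): add — endpoints in different components.
Lagos Quito (12): add — endpoints in different components.
Delhi Seoul (14): add — endpoints in different components.
Seoul Tokyo (14): skip — Seoul and Tokyo already connected.
Lagos Paris (20): add — endpoints in different components.
MST edges: Delhi Tokyo, Lima Quito, Lagos Seoul, Lagos Quito, Delhi Seoul, Lagos Paris; total weight 3+3+6+12+14+20 = 58.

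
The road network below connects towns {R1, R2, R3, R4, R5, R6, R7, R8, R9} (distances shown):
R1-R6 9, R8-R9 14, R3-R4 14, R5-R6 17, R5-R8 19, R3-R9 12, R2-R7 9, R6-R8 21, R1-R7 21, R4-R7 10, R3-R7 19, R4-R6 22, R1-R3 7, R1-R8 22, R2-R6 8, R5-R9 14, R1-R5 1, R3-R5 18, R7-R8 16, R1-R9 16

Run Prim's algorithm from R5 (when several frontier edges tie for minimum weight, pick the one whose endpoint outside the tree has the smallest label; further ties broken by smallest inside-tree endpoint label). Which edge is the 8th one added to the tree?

Grow the tree from R5 using Prim:
Step 1: cheapest edge leaving the tree is R1-R5 (1); add R1.
Step 2: cheapest edge leaving the tree is R1-R3 (7); add R3.
Step 3: cheapest edge leaving the tree is R1-R6 (9); add R6.
Step 4: cheapest edge leaving the tree is R2-R6 (8); add R2.
Step 5: cheapest edge leaving the tree is R2-R7 (9); add R7.
Step 6: cheapest edge leaving the tree is R4-R7 (10); add R4.
Step 7: cheapest edge leaving the tree is R3-R9 (12); add R9.
Step 8: cheapest edge leaving the tree is R8-R9 (14); add R8.
The 8th edge added is R8-R9.

R8-R9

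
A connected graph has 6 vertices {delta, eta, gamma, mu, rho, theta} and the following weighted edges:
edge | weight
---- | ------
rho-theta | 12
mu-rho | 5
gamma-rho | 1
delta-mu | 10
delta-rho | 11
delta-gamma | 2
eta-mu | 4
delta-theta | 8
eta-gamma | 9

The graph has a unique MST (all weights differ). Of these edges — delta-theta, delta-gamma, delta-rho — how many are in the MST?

Sort edges by weight, then run Kruskal:
gamma-rho (1): add. Components now {gamma,rho} {delta} {theta} {eta} {mu}
delta-gamma (2): add. Components now {delta,gamma,rho} {theta} {eta} {mu}
eta-mu (4): add. Components now {delta,gamma,rho} {theta} {eta,mu}
mu-rho (5): add. Components now {delta,eta,gamma,mu,rho} {theta}
delta-theta (8): add. Components now {delta,eta,gamma,mu,rho,theta}
MST edge set: {gamma-rho, delta-gamma, eta-mu, mu-rho, delta-theta}.
Of the listed edges, {delta-theta, delta-gamma} are in the MST → 2.

2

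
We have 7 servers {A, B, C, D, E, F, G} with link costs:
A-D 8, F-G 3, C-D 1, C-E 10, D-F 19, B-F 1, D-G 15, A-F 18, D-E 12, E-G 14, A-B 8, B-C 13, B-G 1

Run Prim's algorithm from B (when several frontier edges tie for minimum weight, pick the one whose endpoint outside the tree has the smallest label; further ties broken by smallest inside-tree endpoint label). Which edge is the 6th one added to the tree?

Prim's algorithm from B:
Step 1: cheapest edge leaving the tree is B-F (1); add F.
Step 2: cheapest edge leaving the tree is B-G (1); add G.
Step 3: cheapest edge leaving the tree is A-B (8); add A.
Step 4: cheapest edge leaving the tree is A-D (8); add D.
Step 5: cheapest edge leaving the tree is C-D (1); add C.
Step 6: cheapest edge leaving the tree is C-E (10); add E.
The 6th edge added is C-E.

C-E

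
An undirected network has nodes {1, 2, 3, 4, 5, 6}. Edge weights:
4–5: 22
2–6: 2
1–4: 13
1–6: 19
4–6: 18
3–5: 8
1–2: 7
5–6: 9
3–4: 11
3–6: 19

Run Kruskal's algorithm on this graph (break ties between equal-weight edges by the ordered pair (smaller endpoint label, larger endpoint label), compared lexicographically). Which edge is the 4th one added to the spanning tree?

5-6

Kruskal's algorithm — process edges by increasing weight (ties by edge label):
2–6 (2): add. Components now {1} {2,6} {3} {4} {5}
1–2 (7): add. Components now {1,2,6} {3} {4} {5}
3–5 (8): add. Components now {1,2,6} {3,5} {4}
5–6 (9): add. Components now {1,2,3,5,6} {4}
3–4 (11): add. Components now {1,2,3,4,5,6}
The 4th edge added is 5–6.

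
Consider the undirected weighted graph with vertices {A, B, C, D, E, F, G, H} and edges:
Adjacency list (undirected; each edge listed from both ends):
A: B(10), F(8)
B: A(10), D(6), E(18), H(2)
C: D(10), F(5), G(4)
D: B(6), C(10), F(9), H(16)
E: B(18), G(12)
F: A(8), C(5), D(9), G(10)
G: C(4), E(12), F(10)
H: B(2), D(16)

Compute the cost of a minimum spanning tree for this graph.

Grow the tree from G using Prim:
Step 1: frontier [C—G 4, F—G 10, E—G 12] → take C—G (4); add C.
Step 2: frontier [C—F 5, C—D 10, F—G 10, E—G 12] → take C—F (5); add F.
Step 3: frontier [C—D 10, A—F 8, D—F 9, E—G 12] → take A—F (8); add A.
Step 4: frontier [A—B 10, C—D 10, D—F 9, E—G 12] → take D—F (9); add D.
Step 5: frontier [A—B 10, B—D 6, D—H 16, E—G 12] → take B—D (6); add B.
Step 6: frontier [B—H 2, B—E 18, D—H 16, E—G 12] → take B—H (2); add H.
Step 7: frontier [B—E 18, E—G 12] → take E—G (12); add E.
MST edges: C—G, C—F, A—F, D—F, B—D, B—H, E—G; total weight 4+5+8+9+6+2+12 = 46.

46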